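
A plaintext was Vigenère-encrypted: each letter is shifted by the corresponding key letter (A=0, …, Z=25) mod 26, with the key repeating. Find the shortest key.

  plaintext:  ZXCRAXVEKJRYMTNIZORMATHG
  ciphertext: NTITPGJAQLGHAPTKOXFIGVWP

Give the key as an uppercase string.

  i= 0: N-Z = 14 → O
  i= 1: T-X = 22 → W
  i= 2: I-C =  6 → G
  i= 3: T-R =  2 → C
  i= 4: P-A = 15 → P
  i= 5: G-X =  9 → J
  i= 6: J-V = 14 → O
  i= 7: A-E = 22 → W
  i= 8: Q-K =  6 → G
  i= 9: L-J =  2 → C
  i=10: G-R = 15 → P
  i=11: H-Y =  9 → J
  i=12: A-M = 14 → O
  i=13: P-T = 22 → W
  i=14: T-N =  6 → G
  i=15: K-I =  2 → C
  i=16: O-Z = 15 → P
  i=17: X-O =  9 → J
  i=18: F-R = 14 → O
  i=19: I-M = 22 → W
  i=20: G-A =  6 → G
  i=21: V-T =  2 → C
  i=22: W-H = 15 → P
  i=23: P-G =  9 → J
  shifts repeat with period 6: OWGCPJ

OWGCPJ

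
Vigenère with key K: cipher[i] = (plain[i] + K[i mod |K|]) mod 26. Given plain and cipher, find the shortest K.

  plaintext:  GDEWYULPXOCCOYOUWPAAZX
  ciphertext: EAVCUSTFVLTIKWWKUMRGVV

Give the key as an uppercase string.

  i= 0: E-G = 24 → Y
  i= 1: A-D = 23 → X
  i= 2: V-E = 17 → R
  i= 3: C-W =  6 → G
  i= 4: U-Y = 22 → W
  i= 5: S-U = 24 → Y
  i= 6: T-L =  8 → I
  i= 7: F-P = 16 → Q
  i= 8: V-X = 24 → Y
  i= 9: L-O = 23 → X
  i=10: T-C = 17 → R
  i=11: I-C =  6 → G
  i=12: K-O = 22 → W
  i=13: W-Y = 24 → Y
  i=14: W-O =  8 → I
  i=15: K-U = 16 → Q
  i=16: U-W = 24 → Y
  i=17: M-P = 23 → X
  i=18: R-A = 17 → R
  i=19: G-A =  6 → G
  i=20: V-Z = 22 → W
  i=21: V-X = 24 → Y
  shifts repeat with period 8: YXRGWYIQ

YXRGWYIQ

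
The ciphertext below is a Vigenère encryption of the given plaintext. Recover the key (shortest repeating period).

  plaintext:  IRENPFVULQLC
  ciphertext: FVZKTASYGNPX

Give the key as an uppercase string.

  i= 0: F-I = 23 → X
  i= 1: V-R =  4 → E
  i= 2: Z-E = 21 → V
  i= 3: K-N = 23 → X
  i= 4: T-P =  4 → E
  i= 5: A-F = 21 → V
  i= 6: S-V = 23 → X
  i= 7: Y-U =  4 → E
  i= 8: G-L = 21 → V
  i= 9: N-Q = 23 → X
  i=10: P-L =  4 → E
  i=11: X-C = 21 → V
  shifts repeat with period 3: XEV

XEV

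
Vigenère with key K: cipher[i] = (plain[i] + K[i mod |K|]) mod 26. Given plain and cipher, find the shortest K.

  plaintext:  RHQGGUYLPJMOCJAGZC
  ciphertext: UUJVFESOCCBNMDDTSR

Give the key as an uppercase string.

  i= 0: U-R =  3 → D
  i= 1: U-H = 13 → N
  i= 2: J-Q = 19 → T
  i= 3: V-G = 15 → P
  i= 4: F-G = 25 → Z
  i= 5: E-U = 10 → K
  i= 6: S-Y = 20 → U
  i= 7: O-L =  3 → D
  i= 8: C-P = 13 → N
  i= 9: C-J = 19 → T
  i=10: B-M = 15 → P
  i=11: N-O = 25 → Z
  i=12: M-C = 10 → K
  i=13: D-J = 20 → U
  i=14: D-A =  3 → D
  i=15: T-G = 13 → N
  i=16: S-Z = 19 → T
  i=17: R-C = 15 → P
  shifts repeat with period 7: DNTPZKU

DNTPZKU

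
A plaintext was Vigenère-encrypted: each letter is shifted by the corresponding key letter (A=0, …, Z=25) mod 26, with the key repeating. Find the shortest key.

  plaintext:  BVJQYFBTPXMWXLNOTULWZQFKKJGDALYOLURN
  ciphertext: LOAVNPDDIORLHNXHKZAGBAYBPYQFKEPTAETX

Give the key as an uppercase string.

KTRFPKC

  i= 0: L-B = 10 → K
  i= 1: O-V = 19 → T
  i= 2: A-J = 17 → R
  i= 3: V-Q =  5 → F
  i= 4: N-Y = 15 → P
  i= 5: P-F = 10 → K
  i= 6: D-B =  2 → C
  i= 7: D-T = 10 → K
  i= 8: I-P = 19 → T
  i= 9: O-X = 17 → R
  i=10: R-M =  5 → F
  i=11: L-W = 15 → P
  i=12: H-X = 10 → K
  i=13: N-L =  2 → C
  i=14: X-N = 10 → K
  i=15: H-O = 19 → T
  i=16: K-T = 17 → R
  i=17: Z-U =  5 → F
  i=18: A-L = 15 → P
  i=19: G-W = 10 → K
  i=20: B-Z =  2 → C
  i=21: A-Q = 10 → K
  i=22: Y-F = 19 → T
  i=23: B-K = 17 → R
  i=24: P-K =  5 → F
  i=25: Y-J = 15 → P
  i=26: Q-G = 10 → K
  i=27: F-D =  2 → C
  i=28: K-A = 10 → K
  i=29: E-L = 19 → T
  i=30: P-Y = 17 → R
  i=31: T-O =  5 → F
  i=32: A-L = 15 → P
  i=33: E-U = 10 → K
  i=34: T-R =  2 → C
  i=35: X-N = 10 → K
  shifts repeat with period 7: KTRFPKC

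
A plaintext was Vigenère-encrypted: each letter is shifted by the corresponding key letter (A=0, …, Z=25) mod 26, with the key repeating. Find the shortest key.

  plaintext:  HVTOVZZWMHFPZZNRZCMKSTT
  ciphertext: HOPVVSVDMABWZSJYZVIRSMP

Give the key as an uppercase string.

ATWH

  i= 0: H-H =  0 → A
  i= 1: O-V = 19 → T
  i= 2: P-T = 22 → W
  i= 3: V-O =  7 → H
  i= 4: V-V =  0 → A
  i= 5: S-Z = 19 → T
  i= 6: V-Z = 22 → W
  i= 7: D-W =  7 → H
  i= 8: M-M =  0 → A
  i= 9: A-H = 19 → T
  i=10: B-F = 22 → W
  i=11: W-P =  7 → H
  i=12: Z-Z =  0 → A
  i=13: S-Z = 19 → T
  i=14: J-N = 22 → W
  i=15: Y-R =  7 → H
  i=16: Z-Z =  0 → A
  i=17: V-C = 19 → T
  i=18: I-M = 22 → W
  i=19: R-K =  7 → H
  i=20: S-S =  0 → A
  i=21: M-T = 19 → T
  i=22: P-T = 22 → W
  shifts repeat with period 4: ATWH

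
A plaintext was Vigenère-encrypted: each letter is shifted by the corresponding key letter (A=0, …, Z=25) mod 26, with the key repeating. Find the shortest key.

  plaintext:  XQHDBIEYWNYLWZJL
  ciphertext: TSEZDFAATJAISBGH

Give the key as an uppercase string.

  i= 0: T-X = 22 → W
  i= 1: S-Q =  2 → C
  i= 2: E-H = 23 → X
  i= 3: Z-D = 22 → W
  i= 4: D-B =  2 → C
  i= 5: F-I = 23 → X
  i= 6: A-E = 22 → W
  i= 7: A-Y =  2 → C
  i= 8: T-W = 23 → X
  i= 9: J-N = 22 → W
  i=10: A-Y =  2 → C
  i=11: I-L = 23 → X
  i=12: S-W = 22 → W
  i=13: B-Z =  2 → C
  i=14: G-J = 23 → X
  i=15: H-L = 22 → W
  shifts repeat with period 3: WCX

WCX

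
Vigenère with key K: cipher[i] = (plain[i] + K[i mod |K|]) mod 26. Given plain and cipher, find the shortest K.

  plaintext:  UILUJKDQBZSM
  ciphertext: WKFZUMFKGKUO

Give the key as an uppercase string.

  i= 0: W-U =  2 → C
  i= 1: K-I =  2 → C
  i= 2: F-L = 20 → U
  i= 3: Z-U =  5 → F
  i= 4: U-J = 11 → L
  i= 5: M-K =  2 → C
  i= 6: F-D =  2 → C
  i= 7: K-Q = 20 → U
  i= 8: G-B =  5 → F
  i= 9: K-Z = 11 → L
  i=10: U-S =  2 → C
  i=11: O-M =  2 → C
  shifts repeat with period 5: CCUFL

CCUFL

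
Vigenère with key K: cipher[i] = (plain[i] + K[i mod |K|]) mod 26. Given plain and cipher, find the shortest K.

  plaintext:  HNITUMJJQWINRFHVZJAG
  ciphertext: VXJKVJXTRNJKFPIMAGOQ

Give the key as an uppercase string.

OKBRBX

  i= 0: V-H = 14 → O
  i= 1: X-N = 10 → K
  i= 2: J-I =  1 → B
  i= 3: K-T = 17 → R
  i= 4: V-U =  1 → B
  i= 5: J-M = 23 → X
  i= 6: X-J = 14 → O
  i= 7: T-J = 10 → K
  i= 8: R-Q =  1 → B
  i= 9: N-W = 17 → R
  i=10: J-I =  1 → B
  i=11: K-N = 23 → X
  i=12: F-R = 14 → O
  i=13: P-F = 10 → K
  i=14: I-H =  1 → B
  i=15: M-V = 17 → R
  i=16: A-Z =  1 → B
  i=17: G-J = 23 → X
  i=18: O-A = 14 → O
  i=19: Q-G = 10 → K
  shifts repeat with period 6: OKBRBX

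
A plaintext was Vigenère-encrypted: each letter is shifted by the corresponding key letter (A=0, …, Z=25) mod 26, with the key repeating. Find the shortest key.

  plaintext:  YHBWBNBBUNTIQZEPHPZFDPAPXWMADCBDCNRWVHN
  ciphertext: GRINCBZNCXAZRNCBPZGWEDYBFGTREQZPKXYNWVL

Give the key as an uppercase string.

  i= 0: G-Y =  8 → I
  i= 1: R-H = 10 → K
  i= 2: I-B =  7 → H
  i= 3: N-W = 17 → R
  i= 4: C-B =  1 → B
  i= 5: B-N = 14 → O
  i= 6: Z-B = 24 → Y
  i= 7: N-B = 12 → M
  i= 8: C-U =  8 → I
  i= 9: X-N = 10 → K
  i=10: A-T =  7 → H
  i=11: Z-I = 17 → R
  i=12: R-Q =  1 → B
  i=13: N-Z = 14 → O
  i=14: C-E = 24 → Y
  i=15: B-P = 12 → M
  i=16: P-H =  8 → I
  i=17: Z-P = 10 → K
  i=18: G-Z =  7 → H
  i=19: W-F = 17 → R
  i=20: E-D =  1 → B
  i=21: D-P = 14 → O
  i=22: Y-A = 24 → Y
  i=23: B-P = 12 → M
  i=24: F-X =  8 → I
  i=25: G-W = 10 → K
  i=26: T-M =  7 → H
  i=27: R-A = 17 → R
  i=28: E-D =  1 → B
  i=29: Q-C = 14 → O
  i=30: Z-B = 24 → Y
  i=31: P-D = 12 → M
  i=32: K-C =  8 → I
  i=33: X-N = 10 → K
  i=34: Y-R =  7 → H
  i=35: N-W = 17 → R
  i=36: W-V =  1 → B
  i=37: V-H = 14 → O
  i=38: L-N = 24 → Y
  shifts repeat with period 8: IKHRBOYM

IKHRBOYM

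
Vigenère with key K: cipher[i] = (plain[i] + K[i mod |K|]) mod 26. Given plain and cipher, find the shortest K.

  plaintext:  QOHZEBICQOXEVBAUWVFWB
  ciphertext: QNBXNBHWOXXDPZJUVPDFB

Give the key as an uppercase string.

AZUYJ

  i= 0: Q-Q =  0 → A
  i= 1: N-O = 25 → Z
  i= 2: B-H = 20 → U
  i= 3: X-Z = 24 → Y
  i= 4: N-E =  9 → J
  i= 5: B-B =  0 → A
  i= 6: H-I = 25 → Z
  i= 7: W-C = 20 → U
  i= 8: O-Q = 24 → Y
  i= 9: X-O =  9 → J
  i=10: X-X =  0 → A
  i=11: D-E = 25 → Z
  i=12: P-V = 20 → U
  i=13: Z-B = 24 → Y
  i=14: J-A =  9 → J
  i=15: U-U =  0 → A
  i=16: V-W = 25 → Z
  i=17: P-V = 20 → U
  i=18: D-F = 24 → Y
  i=19: F-W =  9 → J
  i=20: B-B =  0 → A
  shifts repeat with period 5: AZUYJ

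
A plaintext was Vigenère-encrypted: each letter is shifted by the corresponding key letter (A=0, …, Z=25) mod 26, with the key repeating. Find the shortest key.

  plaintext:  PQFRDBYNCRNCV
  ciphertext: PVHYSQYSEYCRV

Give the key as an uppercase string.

  i= 0: P-P =  0 → A
  i= 1: V-Q =  5 → F
  i= 2: H-F =  2 → C
  i= 3: Y-R =  7 → H
  i= 4: S-D = 15 → P
  i= 5: Q-B = 15 → P
  i= 6: Y-Y =  0 → A
  i= 7: S-N =  5 → F
  i= 8: E-C =  2 → C
  i= 9: Y-R =  7 → H
  i=10: C-N = 15 → P
  i=11: R-C = 15 → P
  i=12: V-V =  0 → A
  shifts repeat with period 6: AFCHPP

AFCHPP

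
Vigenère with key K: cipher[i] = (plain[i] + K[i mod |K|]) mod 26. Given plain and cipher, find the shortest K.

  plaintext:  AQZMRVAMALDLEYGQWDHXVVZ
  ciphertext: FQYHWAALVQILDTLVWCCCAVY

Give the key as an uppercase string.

  i= 0: F-A =  5 → F
  i= 1: Q-Q =  0 → A
  i= 2: Y-Z = 25 → Z
  i= 3: H-M = 21 → V
  i= 4: W-R =  5 → F
  i= 5: A-V =  5 → F
  i= 6: A-A =  0 → A
  i= 7: L-M = 25 → Z
  i= 8: V-A = 21 → V
  i= 9: Q-L =  5 → F
  i=10: I-D =  5 → F
  i=11: L-L =  0 → A
  i=12: D-E = 25 → Z
  i=13: T-Y = 21 → V
  i=14: L-G =  5 → F
  i=15: V-Q =  5 → F
  i=16: W-W =  0 → A
  i=17: C-D = 25 → Z
  i=18: C-H = 21 → V
  i=19: C-X =  5 → F
  i=20: A-V =  5 → F
  i=21: V-V =  0 → A
  i=22: Y-Z = 25 → Z
  shifts repeat with period 5: FAZVF

FAZVF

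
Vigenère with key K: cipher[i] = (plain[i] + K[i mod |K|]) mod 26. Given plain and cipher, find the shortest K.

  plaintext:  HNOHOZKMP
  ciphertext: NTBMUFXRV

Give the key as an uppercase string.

GGNF

  i= 0: N-H =  6 → G
  i= 1: T-N =  6 → G
  i= 2: B-O = 13 → N
  i= 3: M-H =  5 → F
  i= 4: U-O =  6 → G
  i= 5: F-Z =  6 → G
  i= 6: X-K = 13 → N
  i= 7: R-M =  5 → F
  i= 8: V-P =  6 → G
  shifts repeat with period 4: GGNF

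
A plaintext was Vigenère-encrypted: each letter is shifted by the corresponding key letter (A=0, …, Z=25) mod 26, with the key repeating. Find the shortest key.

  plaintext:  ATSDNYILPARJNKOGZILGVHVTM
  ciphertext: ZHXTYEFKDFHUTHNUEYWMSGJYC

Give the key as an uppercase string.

ZOFQLGX

  i= 0: Z-A = 25 → Z
  i= 1: H-T = 14 → O
  i= 2: X-S =  5 → F
  i= 3: T-D = 16 → Q
  i= 4: Y-N = 11 → L
  i= 5: E-Y =  6 → G
  i= 6: F-I = 23 → X
  i= 7: K-L = 25 → Z
  i= 8: D-P = 14 → O
  i= 9: F-A =  5 → F
  i=10: H-R = 16 → Q
  i=11: U-J = 11 → L
  i=12: T-N =  6 → G
  i=13: H-K = 23 → X
  i=14: N-O = 25 → Z
  i=15: U-G = 14 → O
  i=16: E-Z =  5 → F
  i=17: Y-I = 16 → Q
  i=18: W-L = 11 → L
  i=19: M-G =  6 → G
  i=20: S-V = 23 → X
  i=21: G-H = 25 → Z
  i=22: J-V = 14 → O
  i=23: Y-T =  5 → F
  i=24: C-M = 16 → Q
  shifts repeat with period 7: ZOFQLGX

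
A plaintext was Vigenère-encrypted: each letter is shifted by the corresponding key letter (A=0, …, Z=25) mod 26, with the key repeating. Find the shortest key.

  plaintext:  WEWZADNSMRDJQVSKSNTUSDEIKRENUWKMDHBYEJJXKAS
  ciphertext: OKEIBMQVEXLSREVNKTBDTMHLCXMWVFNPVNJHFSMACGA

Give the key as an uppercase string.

  i= 0: O-W = 18 → S
  i= 1: K-E =  6 → G
  i= 2: E-W =  8 → I
  i= 3: I-Z =  9 → J
  i= 4: B-A =  1 → B
  i= 5: M-D =  9 → J
  i= 6: Q-N =  3 → D
  i= 7: V-S =  3 → D
  i= 8: E-M = 18 → S
  i= 9: X-R =  6 → G
  i=10: L-D =  8 → I
  i=11: S-J =  9 → J
  i=12: R-Q =  1 → B
  i=13: E-V =  9 → J
  i=14: V-S =  3 → D
  i=15: N-K =  3 → D
  i=16: K-S = 18 → S
  i=17: T-N =  6 → G
  i=18: B-T =  8 → I
  i=19: D-U =  9 → J
  i=20: T-S =  1 → B
  i=21: M-D =  9 → J
  i=22: H-E =  3 → D
  i=23: L-I =  3 → D
  i=24: C-K = 18 → S
  i=25: X-R =  6 → G
  i=26: M-E =  8 → I
  i=27: W-N =  9 → J
  i=28: V-U =  1 → B
  i=29: F-W =  9 → J
  i=30: N-K =  3 → D
  i=31: P-M =  3 → D
  i=32: V-D = 18 → S
  i=33: N-H =  6 → G
  i=34: J-B =  8 → I
  i=35: H-Y =  9 → J
  i=36: F-E =  1 → B
  i=37: S-J =  9 → J
  i=38: M-J =  3 → D
  i=39: A-X =  3 → D
  i=40: C-K = 18 → S
  i=41: G-A =  6 → G
  i=42: A-S =  8 → I
  shifts repeat with period 8: SGIJBJDD

SGIJBJDD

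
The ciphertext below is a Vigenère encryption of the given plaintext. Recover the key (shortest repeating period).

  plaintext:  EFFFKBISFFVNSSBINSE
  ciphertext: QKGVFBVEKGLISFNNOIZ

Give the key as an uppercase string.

MFBQVAN

  i= 0: Q-E = 12 → M
  i= 1: K-F =  5 → F
  i= 2: G-F =  1 → B
  i= 3: V-F = 16 → Q
  i= 4: F-K = 21 → V
  i= 5: B-B =  0 → A
  i= 6: V-I = 13 → N
  i= 7: E-S = 12 → M
  i= 8: K-F =  5 → F
  i= 9: G-F =  1 → B
  i=10: L-V = 16 → Q
  i=11: I-N = 21 → V
  i=12: S-S =  0 → A
  i=13: F-S = 13 → N
  i=14: N-B = 12 → M
  i=15: N-I =  5 → F
  i=16: O-N =  1 → B
  i=17: I-S = 16 → Q
  i=18: Z-E = 21 → V
  shifts repeat with period 7: MFBQVAN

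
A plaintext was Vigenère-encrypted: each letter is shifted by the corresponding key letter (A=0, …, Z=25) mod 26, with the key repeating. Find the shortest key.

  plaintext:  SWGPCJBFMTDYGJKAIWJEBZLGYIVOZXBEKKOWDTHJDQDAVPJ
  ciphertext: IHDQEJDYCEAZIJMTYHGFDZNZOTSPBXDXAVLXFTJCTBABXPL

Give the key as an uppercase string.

  i= 0: I-S = 16 → Q
  i= 1: H-W = 11 → L
  i= 2: D-G = 23 → X
  i= 3: Q-P =  1 → B
  i= 4: E-C =  2 → C
  i= 5: J-J =  0 → A
  i= 6: D-B =  2 → C
  i= 7: Y-F = 19 → T
  i= 8: C-M = 16 → Q
  i= 9: E-T = 11 → L
  i=10: A-D = 23 → X
  i=11: Z-Y =  1 → B
  i=12: I-G =  2 → C
  i=13: J-J =  0 → A
  i=14: M-K =  2 → C
  i=15: T-A = 19 → T
  i=16: Y-I = 16 → Q
  i=17: H-W = 11 → L
  i=18: G-J = 23 → X
  i=19: F-E =  1 → B
  i=20: D-B =  2 → C
  i=21: Z-Z =  0 → A
  i=22: N-L =  2 → C
  i=23: Z-G = 19 → T
  i=24: O-Y = 16 → Q
  i=25: T-I = 11 → L
  i=26: S-V = 23 → X
  i=27: P-O =  1 → B
  i=28: B-Z =  2 → C
  i=29: X-X =  0 → A
  i=30: D-B =  2 → C
  i=31: X-E = 19 → T
  i=32: A-K = 16 → Q
  i=33: V-K = 11 → L
  i=34: L-O = 23 → X
  i=35: X-W =  1 → B
  i=36: F-D =  2 → C
  i=37: T-T =  0 → A
  i=38: J-H =  2 → C
  i=39: C-J = 19 → T
  i=40: T-D = 16 → Q
  i=41: B-Q = 11 → L
  i=42: A-D = 23 → X
  i=43: B-A =  1 → B
  i=44: X-V =  2 → C
  i=45: P-P =  0 → A
  i=46: L-J =  2 → C
  shifts repeat with period 8: QLXBCACT

QLXBCACT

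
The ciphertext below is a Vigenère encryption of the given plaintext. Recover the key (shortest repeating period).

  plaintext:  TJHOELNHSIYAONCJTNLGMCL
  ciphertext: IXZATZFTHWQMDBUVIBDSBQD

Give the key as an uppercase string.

POSM

  i= 0: I-T = 15 → P
  i= 1: X-J = 14 → O
  i= 2: Z-H = 18 → S
  i= 3: A-O = 12 → M
  i= 4: T-E = 15 → P
  i= 5: Z-L = 14 → O
  i= 6: F-N = 18 → S
  i= 7: T-H = 12 → M
  i= 8: H-S = 15 → P
  i= 9: W-I = 14 → O
  i=10: Q-Y = 18 → S
  i=11: M-A = 12 → M
  i=12: D-O = 15 → P
  i=13: B-N = 14 → O
  i=14: U-C = 18 → S
  i=15: V-J = 12 → M
  i=16: I-T = 15 → P
  i=17: B-N = 14 → O
  i=18: D-L = 18 → S
  i=19: S-G = 12 → M
  i=20: B-M = 15 → P
  i=21: Q-C = 14 → O
  i=22: D-L = 18 → S
  shifts repeat with period 4: POSM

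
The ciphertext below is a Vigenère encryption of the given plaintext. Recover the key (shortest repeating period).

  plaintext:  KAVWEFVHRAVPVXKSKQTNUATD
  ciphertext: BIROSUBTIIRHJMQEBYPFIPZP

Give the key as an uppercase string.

RIWSOPGM

  i= 0: B-K = 17 → R
  i= 1: I-A =  8 → I
  i= 2: R-V = 22 → W
  i= 3: O-W = 18 → S
  i= 4: S-E = 14 → O
  i= 5: U-F = 15 → P
  i= 6: B-V =  6 → G
  i= 7: T-H = 12 → M
  i= 8: I-R = 17 → R
  i= 9: I-A =  8 → I
  i=10: R-V = 22 → W
  i=11: H-P = 18 → S
  i=12: J-V = 14 → O
  i=13: M-X = 15 → P
  i=14: Q-K =  6 → G
  i=15: E-S = 12 → M
  i=16: B-K = 17 → R
  i=17: Y-Q =  8 → I
  i=18: P-T = 22 → W
  i=19: F-N = 18 → S
  i=20: I-U = 14 → O
  i=21: P-A = 15 → P
  i=22: Z-T =  6 → G
  i=23: P-D = 12 → M
  shifts repeat with period 8: RIWSOPGM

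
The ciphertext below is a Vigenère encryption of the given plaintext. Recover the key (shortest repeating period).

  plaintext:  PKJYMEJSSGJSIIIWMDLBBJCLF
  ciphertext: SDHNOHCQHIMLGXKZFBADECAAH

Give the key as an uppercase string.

  i= 0: S-P =  3 → D
  i= 1: D-K = 19 → T
  i= 2: H-J = 24 → Y
  i= 3: N-Y = 15 → P
  i= 4: O-M =  2 → C
  i= 5: H-E =  3 → D
  i= 6: C-J = 19 → T
  i= 7: Q-S = 24 → Y
  i= 8: H-S = 15 → P
  i= 9: I-G =  2 → C
  i=10: M-J =  3 → D
  i=11: L-S = 19 → T
  i=12: G-I = 24 → Y
  i=13: X-I = 15 → P
  i=14: K-I =  2 → C
  i=15: Z-W =  3 → D
  i=16: F-M = 19 → T
  i=17: B-D = 24 → Y
  i=18: A-L = 15 → P
  i=19: D-B =  2 → C
  i=20: E-B =  3 → D
  i=21: C-J = 19 → T
  i=22: A-C = 24 → Y
  i=23: A-L = 15 → P
  i=24: H-F =  2 → C
  shifts repeat with period 5: DTYPC

DTYPC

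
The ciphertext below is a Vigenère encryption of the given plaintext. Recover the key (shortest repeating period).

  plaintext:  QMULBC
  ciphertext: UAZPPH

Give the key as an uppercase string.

  i= 0: U-Q =  4 → E
  i= 1: A-M = 14 → O
  i= 2: Z-U =  5 → F
  i= 3: P-L =  4 → E
  i= 4: P-B = 14 → O
  i= 5: H-C =  5 → F
  shifts repeat with period 3: EOF

EOF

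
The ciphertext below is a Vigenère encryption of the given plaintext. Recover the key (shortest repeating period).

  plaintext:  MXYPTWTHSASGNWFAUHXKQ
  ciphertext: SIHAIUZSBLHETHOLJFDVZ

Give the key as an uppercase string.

  i= 0: S-M =  6 → G
  i= 1: I-X = 11 → L
  i= 2: H-Y =  9 → J
  i= 3: A-P = 11 → L
  i= 4: I-T = 15 → P
  i= 5: U-W = 24 → Y
  i= 6: Z-T =  6 → G
  i= 7: S-H = 11 → L
  i= 8: B-S =  9 → J
  i= 9: L-A = 11 → L
  i=10: H-S = 15 → P
  i=11: E-G = 24 → Y
  i=12: T-N =  6 → G
  i=13: H-W = 11 → L
  i=14: O-F =  9 → J
  i=15: L-A = 11 → L
  i=16: J-U = 15 → P
  i=17: F-H = 24 → Y
  i=18: D-X =  6 → G
  i=19: V-K = 11 → L
  i=20: Z-Q =  9 → J
  shifts repeat with period 6: GLJLPY

GLJLPY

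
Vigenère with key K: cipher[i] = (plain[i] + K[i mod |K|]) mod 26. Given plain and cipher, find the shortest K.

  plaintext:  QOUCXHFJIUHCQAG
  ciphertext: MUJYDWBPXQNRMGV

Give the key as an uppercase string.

  i= 0: M-Q = 22 → W
  i= 1: U-O =  6 → G
  i= 2: J-U = 15 → P
  i= 3: Y-C = 22 → W
  i= 4: D-X =  6 → G
  i= 5: W-H = 15 → P
  i= 6: B-F = 22 → W
  i= 7: P-J =  6 → G
  i= 8: X-I = 15 → P
  i= 9: Q-U = 22 → W
  i=10: N-H =  6 → G
  i=11: R-C = 15 → P
  i=12: M-Q = 22 → W
  i=13: G-A =  6 → G
  i=14: V-G = 15 → P
  shifts repeat with period 3: WGP

WGP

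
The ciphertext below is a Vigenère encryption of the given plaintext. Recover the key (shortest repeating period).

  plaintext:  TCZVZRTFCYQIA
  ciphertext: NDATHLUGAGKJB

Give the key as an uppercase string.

UBBYI

  i= 0: N-T = 20 → U
  i= 1: D-C =  1 → B
  i= 2: A-Z =  1 → B
  i= 3: T-V = 24 → Y
  i= 4: H-Z =  8 → I
  i= 5: L-R = 20 → U
  i= 6: U-T =  1 → B
  i= 7: G-F =  1 → B
  i= 8: A-C = 24 → Y
  i= 9: G-Y =  8 → I
  i=10: K-Q = 20 → U
  i=11: J-I =  1 → B
  i=12: B-A =  1 → B
  shifts repeat with period 5: UBBYI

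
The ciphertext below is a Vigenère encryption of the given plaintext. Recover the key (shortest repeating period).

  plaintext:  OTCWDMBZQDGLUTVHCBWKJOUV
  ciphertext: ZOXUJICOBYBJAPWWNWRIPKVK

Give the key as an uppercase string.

  i= 0: Z-O = 11 → L
  i= 1: O-T = 21 → V
  i= 2: X-C = 21 → V
  i= 3: U-W = 24 → Y
  i= 4: J-D =  6 → G
  i= 5: I-M = 22 → W
  i= 6: C-B =  1 → B
  i= 7: O-Z = 15 → P
  i= 8: B-Q = 11 → L
  i= 9: Y-D = 21 → V
  i=10: B-G = 21 → V
  i=11: J-L = 24 → Y
  i=12: A-U =  6 → G
  i=13: P-T = 22 → W
  i=14: W-V =  1 → B
  i=15: W-H = 15 → P
  i=16: N-C = 11 → L
  i=17: W-B = 21 → V
  i=18: R-W = 21 → V
  i=19: I-K = 24 → Y
  i=20: P-J =  6 → G
  i=21: K-O = 22 → W
  i=22: V-U =  1 → B
  i=23: K-V = 15 → P
  shifts repeat with period 8: LVVYGWBP

LVVYGWBP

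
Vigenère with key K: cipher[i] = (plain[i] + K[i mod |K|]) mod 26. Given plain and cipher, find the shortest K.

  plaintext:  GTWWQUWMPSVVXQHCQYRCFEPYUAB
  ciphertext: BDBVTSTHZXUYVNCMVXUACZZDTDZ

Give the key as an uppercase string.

VKFZDYX

  i= 0: B-G = 21 → V
  i= 1: D-T = 10 → K
  i= 2: B-W =  5 → F
  i= 3: V-W = 25 → Z
  i= 4: T-Q =  3 → D
  i= 5: S-U = 24 → Y
  i= 6: T-W = 23 → X
  i= 7: H-M = 21 → V
  i= 8: Z-P = 10 → K
  i= 9: X-S =  5 → F
  i=10: U-V = 25 → Z
  i=11: Y-V =  3 → D
  i=12: V-X = 24 → Y
  i=13: N-Q = 23 → X
  i=14: C-H = 21 → V
  i=15: M-C = 10 → K
  i=16: V-Q =  5 → F
  i=17: X-Y = 25 → Z
  i=18: U-R =  3 → D
  i=19: A-C = 24 → Y
  i=20: C-F = 23 → X
  i=21: Z-E = 21 → V
  i=22: Z-P = 10 → K
  i=23: D-Y =  5 → F
  i=24: T-U = 25 → Z
  i=25: D-A =  3 → D
  i=26: Z-B = 24 → Y
  shifts repeat with period 7: VKFZDYX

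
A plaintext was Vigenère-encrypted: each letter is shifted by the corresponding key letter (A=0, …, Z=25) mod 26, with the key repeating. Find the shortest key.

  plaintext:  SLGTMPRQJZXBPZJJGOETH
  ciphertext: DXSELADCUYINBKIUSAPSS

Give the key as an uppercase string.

LMMLZ

  i= 0: D-S = 11 → L
  i= 1: X-L = 12 → M
  i= 2: S-G = 12 → M
  i= 3: E-T = 11 → L
  i= 4: L-M = 25 → Z
  i= 5: A-P = 11 → L
  i= 6: D-R = 12 → M
  i= 7: C-Q = 12 → M
  i= 8: U-J = 11 → L
  i= 9: Y-Z = 25 → Z
  i=10: I-X = 11 → L
  i=11: N-B = 12 → M
  i=12: B-P = 12 → M
  i=13: K-Z = 11 → L
  i=14: I-J = 25 → Z
  i=15: U-J = 11 → L
  i=16: S-G = 12 → M
  i=17: A-O = 12 → M
  i=18: P-E = 11 → L
  i=19: S-T = 25 → Z
  i=20: S-H = 11 → L
  shifts repeat with period 5: LMMLZ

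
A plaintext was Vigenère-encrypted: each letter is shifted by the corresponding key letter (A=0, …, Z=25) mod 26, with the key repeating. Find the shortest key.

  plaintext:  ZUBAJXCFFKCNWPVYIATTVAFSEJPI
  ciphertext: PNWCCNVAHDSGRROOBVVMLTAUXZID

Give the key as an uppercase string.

QTVCT

  i= 0: P-Z = 16 → Q
  i= 1: N-U = 19 → T
  i= 2: W-B = 21 → V
  i= 3: C-A =  2 → C
  i= 4: C-J = 19 → T
  i= 5: N-X = 16 → Q
  i= 6: V-C = 19 → T
  i= 7: A-F = 21 → V
  i= 8: H-F =  2 → C
  i= 9: D-K = 19 → T
  i=10: S-C = 16 → Q
  i=11: G-N = 19 → T
  i=12: R-W = 21 → V
  i=13: R-P =  2 → C
  i=14: O-V = 19 → T
  i=15: O-Y = 16 → Q
  i=16: B-I = 19 → T
  i=17: V-A = 21 → V
  i=18: V-T =  2 → C
  i=19: M-T = 19 → T
  i=20: L-V = 16 → Q
  i=21: T-A = 19 → T
  i=22: A-F = 21 → V
  i=23: U-S =  2 → C
  i=24: X-E = 19 → T
  i=25: Z-J = 16 → Q
  i=26: I-P = 19 → T
  i=27: D-I = 21 → V
  shifts repeat with period 5: QTVCT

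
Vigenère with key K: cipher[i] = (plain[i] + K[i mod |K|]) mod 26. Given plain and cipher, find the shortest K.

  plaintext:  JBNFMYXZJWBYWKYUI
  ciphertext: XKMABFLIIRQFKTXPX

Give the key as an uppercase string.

OJZVPH

  i= 0: X-J = 14 → O
  i= 1: K-B =  9 → J
  i= 2: M-N = 25 → Z
  i= 3: A-F = 21 → V
  i= 4: B-M = 15 → P
  i= 5: F-Y =  7 → H
  i= 6: L-X = 14 → O
  i= 7: I-Z =  9 → J
  i= 8: I-J = 25 → Z
  i= 9: R-W = 21 → V
  i=10: Q-B = 15 → P
  i=11: F-Y =  7 → H
  i=12: K-W = 14 → O
  i=13: T-K =  9 → J
  i=14: X-Y = 25 → Z
  i=15: P-U = 21 → V
  i=16: X-I = 15 → P
  shifts repeat with period 6: OJZVPH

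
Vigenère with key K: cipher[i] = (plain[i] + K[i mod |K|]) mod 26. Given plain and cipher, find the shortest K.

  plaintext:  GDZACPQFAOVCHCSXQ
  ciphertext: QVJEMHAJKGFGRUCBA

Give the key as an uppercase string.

  i= 0: Q-G = 10 → K
  i= 1: V-D = 18 → S
  i= 2: J-Z = 10 → K
  i= 3: E-A =  4 → E
  i= 4: M-C = 10 → K
  i= 5: H-P = 18 → S
  i= 6: A-Q = 10 → K
  i= 7: J-F =  4 → E
  i= 8: K-A = 10 → K
  i= 9: G-O = 18 → S
  i=10: F-V = 10 → K
  i=11: G-C =  4 → E
  i=12: R-H = 10 → K
  i=13: U-C = 18 → S
  i=14: C-S = 10 → K
  i=15: B-X =  4 → E
  i=16: A-Q = 10 → K
  shifts repeat with period 4: KSKE

KSKE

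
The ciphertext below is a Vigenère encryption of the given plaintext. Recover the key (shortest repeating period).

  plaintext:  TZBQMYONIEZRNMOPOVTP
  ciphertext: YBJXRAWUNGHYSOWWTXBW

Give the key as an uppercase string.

FCIH

  i= 0: Y-T =  5 → F
  i= 1: B-Z =  2 → C
  i= 2: J-B =  8 → I
  i= 3: X-Q =  7 → H
  i= 4: R-M =  5 → F
  i= 5: A-Y =  2 → C
  i= 6: W-O =  8 → I
  i= 7: U-N =  7 → H
  i= 8: N-I =  5 → F
  i= 9: G-E =  2 → C
  i=10: H-Z =  8 → I
  i=11: Y-R =  7 → H
  i=12: S-N =  5 → F
  i=13: O-M =  2 → C
  i=14: W-O =  8 → I
  i=15: W-P =  7 → H
  i=16: T-O =  5 → F
  i=17: X-V =  2 → C
  i=18: B-T =  8 → I
  i=19: W-P =  7 → H
  shifts repeat with period 4: FCIH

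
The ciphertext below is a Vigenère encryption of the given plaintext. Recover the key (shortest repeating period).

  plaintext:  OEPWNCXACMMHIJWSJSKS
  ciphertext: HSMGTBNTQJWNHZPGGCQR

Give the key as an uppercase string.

  i= 0: H-O = 19 → T
  i= 1: S-E = 14 → O
  i= 2: M-P = 23 → X
  i= 3: G-W = 10 → K
  i= 4: T-N =  6 → G
  i= 5: B-C = 25 → Z
  i= 6: N-X = 16 → Q
  i= 7: T-A = 19 → T
  i= 8: Q-C = 14 → O
  i= 9: J-M = 23 → X
  i=10: W-M = 10 → K
  i=11: N-H =  6 → G
  i=12: H-I = 25 → Z
  i=13: Z-J = 16 → Q
  i=14: P-W = 19 → T
  i=15: G-S = 14 → O
  i=16: G-J = 23 → X
  i=17: C-S = 10 → K
  i=18: Q-K =  6 → G
  i=19: R-S = 25 → Z
  shifts repeat with period 7: TOXKGZQ

TOXKGZQ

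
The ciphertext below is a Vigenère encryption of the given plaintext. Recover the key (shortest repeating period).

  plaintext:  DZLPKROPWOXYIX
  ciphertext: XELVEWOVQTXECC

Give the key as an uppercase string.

UFAG

  i= 0: X-D = 20 → U
  i= 1: E-Z =  5 → F
  i= 2: L-L =  0 → A
  i= 3: V-P =  6 → G
  i= 4: E-K = 20 → U
  i= 5: W-R =  5 → F
  i= 6: O-O =  0 → A
  i= 7: V-P =  6 → G
  i= 8: Q-W = 20 → U
  i= 9: T-O =  5 → F
  i=10: X-X =  0 → A
  i=11: E-Y =  6 → G
  i=12: C-I = 20 → U
  i=13: C-X =  5 → F
  shifts repeat with period 4: UFAG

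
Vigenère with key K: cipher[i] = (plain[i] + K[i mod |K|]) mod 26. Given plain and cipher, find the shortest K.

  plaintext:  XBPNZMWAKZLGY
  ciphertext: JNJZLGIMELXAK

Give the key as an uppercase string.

MMU

  i= 0: J-X = 12 → M
  i= 1: N-B = 12 → M
  i= 2: J-P = 20 → U
  i= 3: Z-N = 12 → M
  i= 4: L-Z = 12 → M
  i= 5: G-M = 20 → U
  i= 6: I-W = 12 → M
  i= 7: M-A = 12 → M
  i= 8: E-K = 20 → U
  i= 9: L-Z = 12 → M
  i=10: X-L = 12 → M
  i=11: A-G = 20 → U
  i=12: K-Y = 12 → M
  shifts repeat with period 3: MMU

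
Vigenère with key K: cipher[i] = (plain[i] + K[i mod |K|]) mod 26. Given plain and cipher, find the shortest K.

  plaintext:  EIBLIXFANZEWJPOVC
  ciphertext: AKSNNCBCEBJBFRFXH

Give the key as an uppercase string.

  i= 0: A-E = 22 → W
  i= 1: K-I =  2 → C
  i= 2: S-B = 17 → R
  i= 3: N-L =  2 → C
  i= 4: N-I =  5 → F
  i= 5: C-X =  5 → F
  i= 6: B-F = 22 → W
  i= 7: C-A =  2 → C
  i= 8: E-N = 17 → R
  i= 9: B-Z =  2 → C
  i=10: J-E =  5 → F
  i=11: B-W =  5 → F
  i=12: F-J = 22 → W
  i=13: R-P =  2 → C
  i=14: F-O = 17 → R
  i=15: X-V =  2 → C
  i=16: H-C =  5 → F
  shifts repeat with period 6: WCRCFF

WCRCFF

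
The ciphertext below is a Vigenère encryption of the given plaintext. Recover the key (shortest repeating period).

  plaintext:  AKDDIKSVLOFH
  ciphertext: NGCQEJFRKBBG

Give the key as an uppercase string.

  i= 0: N-A = 13 → N
  i= 1: G-K = 22 → W
  i= 2: C-D = 25 → Z
  i= 3: Q-D = 13 → N
  i= 4: E-I = 22 → W
  i= 5: J-K = 25 → Z
  i= 6: F-S = 13 → N
  i= 7: R-V = 22 → W
  i= 8: K-L = 25 → Z
  i= 9: B-O = 13 → N
  i=10: B-F = 22 → W
  i=11: G-H = 25 → Z
  shifts repeat with period 3: NWZ

NWZ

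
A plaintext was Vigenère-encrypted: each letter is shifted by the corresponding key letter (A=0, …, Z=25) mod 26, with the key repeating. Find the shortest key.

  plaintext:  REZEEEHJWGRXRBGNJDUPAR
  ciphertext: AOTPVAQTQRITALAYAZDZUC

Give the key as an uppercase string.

  i= 0: A-R =  9 → J
  i= 1: O-E = 10 → K
  i= 2: T-Z = 20 → U
  i= 3: P-E = 11 → L
  i= 4: V-E = 17 → R
  i= 5: A-E = 22 → W
  i= 6: Q-H =  9 → J
  i= 7: T-J = 10 → K
  i= 8: Q-W = 20 → U
  i= 9: R-G = 11 → L
  i=10: I-R = 17 → R
  i=11: T-X = 22 → W
  i=12: A-R =  9 → J
  i=13: L-B = 10 → K
  i=14: A-G = 20 → U
  i=15: Y-N = 11 → L
  i=16: A-J = 17 → R
  i=17: Z-D = 22 → W
  i=18: D-U =  9 → J
  i=19: Z-P = 10 → K
  i=20: U-A = 20 → U
  i=21: C-R = 11 → L
  shifts repeat with period 6: JKULRW

JKULRW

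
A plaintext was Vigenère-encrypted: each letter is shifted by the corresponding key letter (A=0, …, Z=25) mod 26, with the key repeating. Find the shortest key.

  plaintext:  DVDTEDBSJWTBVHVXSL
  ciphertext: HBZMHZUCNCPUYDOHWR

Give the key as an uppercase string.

EGWTDWTK

  i= 0: H-D =  4 → E
  i= 1: B-V =  6 → G
  i= 2: Z-D = 22 → W
  i= 3: M-T = 19 → T
  i= 4: H-E =  3 → D
  i= 5: Z-D = 22 → W
  i= 6: U-B = 19 → T
  i= 7: C-S = 10 → K
  i= 8: N-J =  4 → E
  i= 9: C-W =  6 → G
  i=10: P-T = 22 → W
  i=11: U-B = 19 → T
  i=12: Y-V =  3 → D
  i=13: D-H = 22 → W
  i=14: O-V = 19 → T
  i=15: H-X = 10 → K
  i=16: W-S =  4 → E
  i=17: R-L =  6 → G
  shifts repeat with period 8: EGWTDWTK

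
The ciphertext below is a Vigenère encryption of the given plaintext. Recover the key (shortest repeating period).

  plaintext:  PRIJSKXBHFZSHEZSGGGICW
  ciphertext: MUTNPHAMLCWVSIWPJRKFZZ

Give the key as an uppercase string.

XDLEX

  i= 0: M-P = 23 → X
  i= 1: U-R =  3 → D
  i= 2: T-I = 11 → L
  i= 3: N-J =  4 → E
  i= 4: P-S = 23 → X
  i= 5: H-K = 23 → X
  i= 6: A-X =  3 → D
  i= 7: M-B = 11 → L
  i= 8: L-H =  4 → E
  i= 9: C-F = 23 → X
  i=10: W-Z = 23 → X
  i=11: V-S =  3 → D
  i=12: S-H = 11 → L
  i=13: I-E =  4 → E
  i=14: W-Z = 23 → X
  i=15: P-S = 23 → X
  i=16: J-G =  3 → D
  i=17: R-G = 11 → L
  i=18: K-G =  4 → E
  i=19: F-I = 23 → X
  i=20: Z-C = 23 → X
  i=21: Z-W =  3 → D
  shifts repeat with period 5: XDLEX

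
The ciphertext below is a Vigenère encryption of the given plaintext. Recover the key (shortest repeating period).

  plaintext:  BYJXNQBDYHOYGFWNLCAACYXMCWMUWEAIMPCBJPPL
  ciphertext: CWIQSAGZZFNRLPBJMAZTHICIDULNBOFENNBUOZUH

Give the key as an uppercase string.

BYZTFKFW

  i= 0: C-B =  1 → B
  i= 1: W-Y = 24 → Y
  i= 2: I-J = 25 → Z
  i= 3: Q-X = 19 → T
  i= 4: S-N =  5 → F
  i= 5: A-Q = 10 → K
  i= 6: G-B =  5 → F
  i= 7: Z-D = 22 → W
  i= 8: Z-Y =  1 → B
  i= 9: F-H = 24 → Y
  i=10: N-O = 25 → Z
  i=11: R-Y = 19 → T
  i=12: L-G =  5 → F
  i=13: P-F = 10 → K
  i=14: B-W =  5 → F
  i=15: J-N = 22 → W
  i=16: M-L =  1 → B
  i=17: A-C = 24 → Y
  i=18: Z-A = 25 → Z
  i=19: T-A = 19 → T
  i=20: H-C =  5 → F
  i=21: I-Y = 10 → K
  i=22: C-X =  5 → F
  i=23: I-M = 22 → W
  i=24: D-C =  1 → B
  i=25: U-W = 24 → Y
  i=26: L-M = 25 → Z
  i=27: N-U = 19 → T
  i=28: B-W =  5 → F
  i=29: O-E = 10 → K
  i=30: F-A =  5 → F
  i=31: E-I = 22 → W
  i=32: N-M =  1 → B
  i=33: N-P = 24 → Y
  i=34: B-C = 25 → Z
  i=35: U-B = 19 → T
  i=36: O-J =  5 → F
  i=37: Z-P = 10 → K
  i=38: U-P =  5 → F
  i=39: H-L = 22 → W
  shifts repeat with period 8: BYZTFKFW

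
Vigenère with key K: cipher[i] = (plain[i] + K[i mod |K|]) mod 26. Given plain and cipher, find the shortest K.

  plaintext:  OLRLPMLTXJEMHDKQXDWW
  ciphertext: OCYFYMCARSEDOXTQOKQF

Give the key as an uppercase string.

ARHUJ

  i= 0: O-O =  0 → A
  i= 1: C-L = 17 → R
  i= 2: Y-R =  7 → H
  i= 3: F-L = 20 → U
  i= 4: Y-P =  9 → J
  i= 5: M-M =  0 → A
  i= 6: C-L = 17 → R
  i= 7: A-T =  7 → H
  i= 8: R-X = 20 → U
  i= 9: S-J =  9 → J
  i=10: E-E =  0 → A
  i=11: D-M = 17 → R
  i=12: O-H =  7 → H
  i=13: X-D = 20 → U
  i=14: T-K =  9 → J
  i=15: Q-Q =  0 → A
  i=16: O-X = 17 → R
  i=17: K-D =  7 → H
  i=18: Q-W = 20 → U
  i=19: F-W =  9 → J
  shifts repeat with period 5: ARHUJ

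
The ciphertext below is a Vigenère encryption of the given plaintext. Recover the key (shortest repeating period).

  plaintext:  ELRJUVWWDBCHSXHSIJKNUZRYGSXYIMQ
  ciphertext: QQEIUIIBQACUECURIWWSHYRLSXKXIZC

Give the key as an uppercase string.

MFNZAN

  i= 0: Q-E = 12 → M
  i= 1: Q-L =  5 → F
  i= 2: E-R = 13 → N
  i= 3: I-J = 25 → Z
  i= 4: U-U =  0 → A
  i= 5: I-V = 13 → N
  i= 6: I-W = 12 → M
  i= 7: B-W =  5 → F
  i= 8: Q-D = 13 → N
  i= 9: A-B = 25 → Z
  i=10: C-C =  0 → A
  i=11: U-H = 13 → N
  i=12: E-S = 12 → M
  i=13: C-X =  5 → F
  i=14: U-H = 13 → N
  i=15: R-S = 25 → Z
  i=16: I-I =  0 → A
  i=17: W-J = 13 → N
  i=18: W-K = 12 → M
  i=19: S-N =  5 → F
  i=20: H-U = 13 → N
  i=21: Y-Z = 25 → Z
  i=22: R-R =  0 → A
  i=23: L-Y = 13 → N
  i=24: S-G = 12 → M
  i=25: X-S =  5 → F
  i=26: K-X = 13 → N
  i=27: X-Y = 25 → Z
  i=28: I-I =  0 → A
  i=29: Z-M = 13 → N
  i=30: C-Q = 12 → M
  shifts repeat with period 6: MFNZAN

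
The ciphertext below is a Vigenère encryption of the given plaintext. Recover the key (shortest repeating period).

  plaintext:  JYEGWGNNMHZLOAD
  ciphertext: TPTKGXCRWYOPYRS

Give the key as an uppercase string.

KRPE

  i= 0: T-J = 10 → K
  i= 1: P-Y = 17 → R
  i= 2: T-E = 15 → P
  i= 3: K-G =  4 → E
  i= 4: G-W = 10 → K
  i= 5: X-G = 17 → R
  i= 6: C-N = 15 → P
  i= 7: R-N =  4 → E
  i= 8: W-M = 10 → K
  i= 9: Y-H = 17 → R
  i=10: O-Z = 15 → P
  i=11: P-L =  4 → E
  i=12: Y-O = 10 → K
  i=13: R-A = 17 → R
  i=14: S-D = 15 → P
  shifts repeat with period 4: KRPE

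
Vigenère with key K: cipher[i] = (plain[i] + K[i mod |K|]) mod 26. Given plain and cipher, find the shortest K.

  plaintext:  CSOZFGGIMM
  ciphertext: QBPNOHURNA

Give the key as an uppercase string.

OJB

  i= 0: Q-C = 14 → O
  i= 1: B-S =  9 → J
  i= 2: P-O =  1 → B
  i= 3: N-Z = 14 → O
  i= 4: O-F =  9 → J
  i= 5: H-G =  1 → B
  i= 6: U-G = 14 → O
  i= 7: R-I =  9 → J
  i= 8: N-M =  1 → B
  i= 9: A-M = 14 → O
  shifts repeat with period 3: OJB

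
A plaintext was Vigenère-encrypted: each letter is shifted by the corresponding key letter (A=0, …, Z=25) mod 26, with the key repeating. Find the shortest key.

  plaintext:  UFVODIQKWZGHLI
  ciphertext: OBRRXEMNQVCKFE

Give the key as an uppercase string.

UWWD

  i= 0: O-U = 20 → U
  i= 1: B-F = 22 → W
  i= 2: R-V = 22 → W
  i= 3: R-O =  3 → D
  i= 4: X-D = 20 → U
  i= 5: E-I = 22 → W
  i= 6: M-Q = 22 → W
  i= 7: N-K =  3 → D
  i= 8: Q-W = 20 → U
  i= 9: V-Z = 22 → W
  i=10: C-G = 22 → W
  i=11: K-H =  3 → D
  i=12: F-L = 20 → U
  i=13: E-I = 22 → W
  shifts repeat with period 4: UWWD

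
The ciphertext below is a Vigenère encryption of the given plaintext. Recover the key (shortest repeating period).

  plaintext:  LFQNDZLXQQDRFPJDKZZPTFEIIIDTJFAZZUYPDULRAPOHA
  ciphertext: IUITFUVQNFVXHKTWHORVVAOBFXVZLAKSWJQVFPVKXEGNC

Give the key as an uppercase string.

XPSGCVKT

  i= 0: I-L = 23 → X
  i= 1: U-F = 15 → P
  i= 2: I-Q = 18 → S
  i= 3: T-N =  6 → G
  i= 4: F-D =  2 → C
  i= 5: U-Z = 21 → V
  i= 6: V-L = 10 → K
  i= 7: Q-X = 19 → T
  i= 8: N-Q = 23 → X
  i= 9: F-Q = 15 → P
  i=10: V-D = 18 → S
  i=11: X-R =  6 → G
  i=12: H-F =  2 → C
  i=13: K-P = 21 → V
  i=14: T-J = 10 → K
  i=15: W-D = 19 → T
  i=16: H-K = 23 → X
  i=17: O-Z = 15 → P
  i=18: R-Z = 18 → S
  i=19: V-P =  6 → G
  i=20: V-T =  2 → C
  i=21: A-F = 21 → V
  i=22: O-E = 10 → K
  i=23: B-I = 19 → T
  i=24: F-I = 23 → X
  i=25: X-I = 15 → P
  i=26: V-D = 18 → S
  i=27: Z-T =  6 → G
  i=28: L-J =  2 → C
  i=29: A-F = 21 → V
  i=30: K-A = 10 → K
  i=31: S-Z = 19 → T
  i=32: W-Z = 23 → X
  i=33: J-U = 15 → P
  i=34: Q-Y = 18 → S
  i=35: V-P =  6 → G
  i=36: F-D =  2 → C
  i=37: P-U = 21 → V
  i=38: V-L = 10 → K
  i=39: K-R = 19 → T
  i=40: X-A = 23 → X
  i=41: E-P = 15 → P
  i=42: G-O = 18 → S
  i=43: N-H =  6 → G
  i=44: C-A =  2 → C
  shifts repeat with period 8: XPSGCVKT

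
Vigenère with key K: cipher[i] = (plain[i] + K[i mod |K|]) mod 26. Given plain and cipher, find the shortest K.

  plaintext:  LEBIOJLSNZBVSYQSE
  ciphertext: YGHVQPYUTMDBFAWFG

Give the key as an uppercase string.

  i= 0: Y-L = 13 → N
  i= 1: G-E =  2 → C
  i= 2: H-B =  6 → G
  i= 3: V-I = 13 → N
  i= 4: Q-O =  2 → C
  i= 5: P-J =  6 → G
  i= 6: Y-L = 13 → N
  i= 7: U-S =  2 → C
  i= 8: T-N =  6 → G
  i= 9: M-Z = 13 → N
  i=10: D-B =  2 → C
  i=11: B-V =  6 → G
  i=12: F-S = 13 → N
  i=13: A-Y =  2 → C
  i=14: W-Q =  6 → G
  i=15: F-S = 13 → N
  i=16: G-E =  2 → C
  shifts repeat with period 3: NCG

NCG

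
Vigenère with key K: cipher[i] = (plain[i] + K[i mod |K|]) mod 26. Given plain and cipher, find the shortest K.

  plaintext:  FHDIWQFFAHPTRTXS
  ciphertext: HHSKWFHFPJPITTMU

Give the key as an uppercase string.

CAP

  i= 0: H-F =  2 → C
  i= 1: H-H =  0 → A
  i= 2: S-D = 15 → P
  i= 3: K-I =  2 → C
  i= 4: W-W =  0 → A
  i= 5: F-Q = 15 → P
  i= 6: H-F =  2 → C
  i= 7: F-F =  0 → A
  i= 8: P-A = 15 → P
  i= 9: J-H =  2 → C
  i=10: P-P =  0 → A
  i=11: I-T = 15 → P
  i=12: T-R =  2 → C
  i=13: T-T =  0 → A
  i=14: M-X = 15 → P
  i=15: U-S =  2 → C
  shifts repeat with period 3: CAP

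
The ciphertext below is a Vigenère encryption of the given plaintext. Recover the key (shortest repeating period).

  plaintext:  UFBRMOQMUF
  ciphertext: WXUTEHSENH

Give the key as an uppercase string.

CST

  i= 0: W-U =  2 → C
  i= 1: X-F = 18 → S
  i= 2: U-B = 19 → T
  i= 3: T-R =  2 → C
  i= 4: E-M = 18 → S
  i= 5: H-O = 19 → T
  i= 6: S-Q =  2 → C
  i= 7: E-M = 18 → S
  i= 8: N-U = 19 → T
  i= 9: H-F =  2 → C
  shifts repeat with period 3: CST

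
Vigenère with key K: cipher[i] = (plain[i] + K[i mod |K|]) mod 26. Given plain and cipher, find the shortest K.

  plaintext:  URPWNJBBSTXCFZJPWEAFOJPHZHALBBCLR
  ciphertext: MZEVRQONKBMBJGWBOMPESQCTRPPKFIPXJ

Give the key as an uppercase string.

SIPZEHNM

  i= 0: M-U = 18 → S
  i= 1: Z-R =  8 → I
  i= 2: E-P = 15 → P
  i= 3: V-W = 25 → Z
  i= 4: R-N =  4 → E
  i= 5: Q-J =  7 → H
  i= 6: O-B = 13 → N
  i= 7: N-B = 12 → M
  i= 8: K-S = 18 → S
  i= 9: B-T =  8 → I
  i=10: M-X = 15 → P
  i=11: B-C = 25 → Z
  i=12: J-F =  4 → E
  i=13: G-Z =  7 → H
  i=14: W-J = 13 → N
  i=15: B-P = 12 → M
  i=16: O-W = 18 → S
  i=17: M-E =  8 → I
  i=18: P-A = 15 → P
  i=19: E-F = 25 → Z
  i=20: S-O =  4 → E
  i=21: Q-J =  7 → H
  i=22: C-P = 13 → N
  i=23: T-H = 12 → M
  i=24: R-Z = 18 → S
  i=25: P-H =  8 → I
  i=26: P-A = 15 → P
  i=27: K-L = 25 → Z
  i=28: F-B =  4 → E
  i=29: I-B =  7 → H
  i=30: P-C = 13 → N
  i=31: X-L = 12 → M
  i=32: J-R = 18 → S
  shifts repeat with period 8: SIPZEHNM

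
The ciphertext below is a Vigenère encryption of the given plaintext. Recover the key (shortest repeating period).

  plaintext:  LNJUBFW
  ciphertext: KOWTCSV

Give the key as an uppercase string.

ZBN

  i= 0: K-L = 25 → Z
  i= 1: O-N =  1 → B
  i= 2: W-J = 13 → N
  i= 3: T-U = 25 → Z
  i= 4: C-B =  1 → B
  i= 5: S-F = 13 → N
  i= 6: V-W = 25 → Z
  shifts repeat with period 3: ZBN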